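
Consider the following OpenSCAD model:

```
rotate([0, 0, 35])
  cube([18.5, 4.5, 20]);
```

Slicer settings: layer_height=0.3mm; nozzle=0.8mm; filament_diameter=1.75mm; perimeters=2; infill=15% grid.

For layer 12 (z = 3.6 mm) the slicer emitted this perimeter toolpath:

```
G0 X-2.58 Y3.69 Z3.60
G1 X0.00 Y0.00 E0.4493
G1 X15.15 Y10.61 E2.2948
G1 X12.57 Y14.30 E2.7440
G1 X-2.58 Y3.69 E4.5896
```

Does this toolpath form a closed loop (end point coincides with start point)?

Start point (G0): (-2.58, 3.69). End point (last G1): the path returns to the start — closed.

yes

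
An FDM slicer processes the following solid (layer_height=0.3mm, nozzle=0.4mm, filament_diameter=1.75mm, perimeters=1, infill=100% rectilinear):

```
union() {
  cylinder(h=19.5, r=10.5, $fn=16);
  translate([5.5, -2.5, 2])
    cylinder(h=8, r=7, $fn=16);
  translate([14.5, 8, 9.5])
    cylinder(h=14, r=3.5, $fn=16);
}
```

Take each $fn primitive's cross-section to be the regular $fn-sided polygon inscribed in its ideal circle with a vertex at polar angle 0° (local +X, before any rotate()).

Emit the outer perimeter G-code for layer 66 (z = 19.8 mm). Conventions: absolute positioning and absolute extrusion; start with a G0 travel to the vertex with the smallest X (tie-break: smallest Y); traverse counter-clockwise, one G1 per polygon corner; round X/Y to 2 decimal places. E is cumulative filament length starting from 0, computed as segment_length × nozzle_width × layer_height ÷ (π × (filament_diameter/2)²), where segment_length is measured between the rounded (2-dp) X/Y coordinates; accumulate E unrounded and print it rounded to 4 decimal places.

G0 X11.00 Y8.00 Z19.80
G1 X11.27 Y6.66 E0.0682
G1 X12.03 Y5.53 E0.1361
G1 X13.16 Y4.77 E0.2041
G1 X14.50 Y4.50 E0.2723
G1 X15.84 Y4.77 E0.3405
G1 X16.97 Y5.53 E0.4084
G1 X17.73 Y6.66 E0.4764
G1 X18.00 Y8.00 E0.5445
G1 X17.73 Y9.34 E0.6127
G1 X16.97 Y10.47 E0.6807
G1 X15.84 Y11.23 E0.7486
G1 X14.50 Y11.50 E0.8168
G1 X13.16 Y11.23 E0.8850
G1 X12.03 Y10.47 E0.9530
G1 X11.27 Y9.34 E1.0209
G1 X11.00 Y8.00 E1.0891

At z = 19.8 mm: the cylinder is not intersected at this z (z outside [0, 19.5]); the cylinder at (5.5, -2.5) does not reach this height (z outside [2, 10]); the r=3.5 cylinder at (14.5, 8) gives a regular 16-gon of circumradius 3.5 (constant along its height); Combining (union): only the r=3.5 cylinder at (14.5, 8) is present, so the union is just that shape — 1 connected region. The outline is a single polygon with 16 vertices. Extrusion per mm of travel: 0.4 × 0.3 / (π × 0.875²) = 0.049890. Accumulating E over each segment gives final E = 1.0891.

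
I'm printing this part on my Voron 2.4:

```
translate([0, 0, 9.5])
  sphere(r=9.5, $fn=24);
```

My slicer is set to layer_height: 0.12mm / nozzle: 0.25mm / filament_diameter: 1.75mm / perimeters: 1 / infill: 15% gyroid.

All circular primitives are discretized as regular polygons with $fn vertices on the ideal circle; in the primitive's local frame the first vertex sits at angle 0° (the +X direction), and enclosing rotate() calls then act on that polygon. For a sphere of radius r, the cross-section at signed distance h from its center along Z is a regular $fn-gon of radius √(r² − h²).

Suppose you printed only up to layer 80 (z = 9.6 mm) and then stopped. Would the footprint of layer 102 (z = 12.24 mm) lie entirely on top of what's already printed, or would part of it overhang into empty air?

entirely on top

Compare the two slices. At z = 9.6: the r=9.5 sphere slices to a regular 24-gon of circumradius 9.499 (√(r²−h²) with h=0.1 from center) (area = (24/2)·9.499²·sin(360°/24) = 280.27 mm²). At z = 12.24: the r=9.5 sphere contributes a regular 24-gon of circumradius √(9.5²−2.74²) = 9.096 (area = (24/2)·9.096²·sin(360°/24) = 256.98 mm²). Checking containment: the cross-section at z = 12.24 is a subset of the cross-section at z = 9.6.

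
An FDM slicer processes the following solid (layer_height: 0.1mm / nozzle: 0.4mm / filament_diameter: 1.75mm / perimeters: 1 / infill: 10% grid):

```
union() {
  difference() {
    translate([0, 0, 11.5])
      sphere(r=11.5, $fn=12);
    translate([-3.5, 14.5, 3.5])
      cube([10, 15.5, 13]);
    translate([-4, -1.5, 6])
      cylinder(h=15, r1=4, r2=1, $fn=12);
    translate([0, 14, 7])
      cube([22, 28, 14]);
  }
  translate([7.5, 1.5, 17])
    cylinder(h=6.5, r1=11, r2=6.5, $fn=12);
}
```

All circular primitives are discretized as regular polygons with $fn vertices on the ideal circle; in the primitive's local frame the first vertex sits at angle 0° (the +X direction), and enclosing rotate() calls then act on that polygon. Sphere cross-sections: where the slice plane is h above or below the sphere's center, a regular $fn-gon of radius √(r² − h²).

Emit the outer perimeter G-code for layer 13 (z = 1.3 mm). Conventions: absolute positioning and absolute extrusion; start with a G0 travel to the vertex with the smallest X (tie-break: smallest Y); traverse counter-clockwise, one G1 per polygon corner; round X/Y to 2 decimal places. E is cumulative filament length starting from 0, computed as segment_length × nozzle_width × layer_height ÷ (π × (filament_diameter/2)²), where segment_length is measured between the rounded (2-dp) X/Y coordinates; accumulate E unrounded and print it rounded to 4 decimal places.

At z = 1.3 mm: the sphere: section is a regular 12-gon, circumradius = √(r²−h²) = √(11.5²−10.2²) = 5.311; the cube at (-3.5, 14.5) is not intersected at this z (z outside [3.5, 16.5]); the cone at (-4, -1.5) does not reach this height (z outside [6, 21]); the cube at (0, 14) is not intersected at this z (z outside [7, 21]); Subtracting the remaining from the first: none of the subtracted shapes is present at this height, so the r=11.5 sphere is unchanged — 1 connected region; the cone at (7.5, 1.5) does not reach this height (z outside [17, 23.5]); Taking the union: only the result so far is present, so the union is just that shape — 1 connected region. The outline is a single polygon with 12 vertices. Extrusion per mm of travel: 0.4 × 0.1 / (π × 0.875²) = 0.016630. Accumulating E over each segment gives final E = 0.5488.

G0 X-5.31 Y0.00 Z1.30
G1 X-4.60 Y-2.66 E0.0458
G1 X-2.66 Y-4.60 E0.0914
G1 X0.00 Y-5.31 E0.1372
G1 X2.66 Y-4.60 E0.1830
G1 X4.60 Y-2.66 E0.2286
G1 X5.31 Y0.00 E0.2744
G1 X4.60 Y2.66 E0.3202
G1 X2.66 Y4.60 E0.3658
G1 X0.00 Y5.31 E0.4116
G1 X-2.66 Y4.60 E0.4574
G1 X-4.60 Y2.66 E0.5030
G1 X-5.31 Y0.00 E0.5488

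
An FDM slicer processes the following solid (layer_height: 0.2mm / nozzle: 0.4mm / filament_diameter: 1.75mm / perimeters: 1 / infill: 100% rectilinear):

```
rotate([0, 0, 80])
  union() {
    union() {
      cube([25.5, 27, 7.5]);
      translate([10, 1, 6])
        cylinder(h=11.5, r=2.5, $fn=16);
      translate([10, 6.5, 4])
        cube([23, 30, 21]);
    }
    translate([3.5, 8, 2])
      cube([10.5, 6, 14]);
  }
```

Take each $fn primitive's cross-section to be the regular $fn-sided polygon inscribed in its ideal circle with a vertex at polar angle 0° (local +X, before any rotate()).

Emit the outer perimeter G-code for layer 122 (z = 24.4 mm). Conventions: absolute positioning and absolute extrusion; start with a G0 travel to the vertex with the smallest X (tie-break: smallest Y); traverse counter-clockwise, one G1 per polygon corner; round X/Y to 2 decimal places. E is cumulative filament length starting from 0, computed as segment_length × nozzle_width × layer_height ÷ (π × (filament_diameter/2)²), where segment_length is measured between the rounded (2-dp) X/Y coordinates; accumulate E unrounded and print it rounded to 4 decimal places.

At z = 24.4 mm: the cube is not intersected at this z (z outside [0, 7.5]); the cylinder at (10, 1) is absent (z outside [6, 17.5]); the cube at (10, 6.5) is present — its section is the full 23×30 rectangle; Combining (union): only the 23×30 cube at (10, 6.5) is present, so the union is just that shape — 1 connected region; the cube at (3.5, 8) is absent (z outside [2, 16]); Merging all regions: only that combined region is present, so the union is just that shape — 1 connected region; (whole slice rotated 80° about Z — lengths, areas and connectivity unchanged). The outline is a single polygon with 4 vertices. Extrusion per mm of travel: 0.4 × 0.2 / (π × 0.875²) = 0.033260. Accumulating E over each segment gives final E = 3.5259.

G0 X-34.21 Y16.19 Z24.40
G1 X-4.66 Y10.98 E0.9980
G1 X-0.67 Y33.63 E1.7629
G1 X-30.22 Y38.84 E2.7609
G1 X-34.21 Y16.19 E3.5259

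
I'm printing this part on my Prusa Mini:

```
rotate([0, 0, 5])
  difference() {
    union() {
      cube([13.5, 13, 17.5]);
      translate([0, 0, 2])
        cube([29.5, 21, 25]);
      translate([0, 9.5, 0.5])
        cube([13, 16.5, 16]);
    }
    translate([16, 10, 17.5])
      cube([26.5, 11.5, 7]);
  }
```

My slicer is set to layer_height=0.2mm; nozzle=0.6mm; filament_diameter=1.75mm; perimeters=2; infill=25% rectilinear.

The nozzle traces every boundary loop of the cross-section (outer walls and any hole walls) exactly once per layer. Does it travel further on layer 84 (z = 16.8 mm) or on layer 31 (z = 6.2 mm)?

Layer 84 (z = 16.8): the cube is present — its section is the full 13.5×13 rectangle (perimeter 53.00 mm); the 29.5×21 cube contributes its full rectangle (perimeter 101.00 mm); the cube at (0, 9.5) is absent (z outside [0.5, 16.5]); Taking the union: the 13.5×13 cube lies entirely inside the 29.5×21 cube, so the union is just the 29.5×21 cube — boundary = 101.00 mm; the cube at (16, 10) is not intersected at this z (z outside [17.5, 24.5]); Subtracting the remaining from the first: none of the subtracted shapes is present at this height, so the result so far is unchanged — boundary = 101.00 mm; (rotated 5° about Z; rotation is an isometry so areas/perimeters/island counts are preserved). So its perimeter = 101.00 mm. Layer 31 (z = 6.2): the cube (footprint 13.5×13) is included at this height (perimeter 53.00 mm); the cube is present — its section is the full 29.5×21 rectangle (perimeter 101.00 mm); the cube at (0, 9.5) (footprint 13×16.5) is included at this height (perimeter 59.00 mm); Taking the union: the regions partially overlap (shared area 325.00 mm²), so the edge portions inside another operand are dropped and the merged outline is re-measured after clipping — boundary = 111.00 mm; the cube at (16, 10) is absent (z outside [17.5, 24.5]); Taking the first minus the rest: none of the subtracted shapes is present at this height, so that combined region is unchanged — boundary = 111.00 mm; (whole slice rotated 5° about Z — lengths, areas and connectivity unchanged). So its perimeter = 111.00 mm. Layer 31 is larger (111.00 vs 101.00 mm).

layer 31 (z = 6.2 mm)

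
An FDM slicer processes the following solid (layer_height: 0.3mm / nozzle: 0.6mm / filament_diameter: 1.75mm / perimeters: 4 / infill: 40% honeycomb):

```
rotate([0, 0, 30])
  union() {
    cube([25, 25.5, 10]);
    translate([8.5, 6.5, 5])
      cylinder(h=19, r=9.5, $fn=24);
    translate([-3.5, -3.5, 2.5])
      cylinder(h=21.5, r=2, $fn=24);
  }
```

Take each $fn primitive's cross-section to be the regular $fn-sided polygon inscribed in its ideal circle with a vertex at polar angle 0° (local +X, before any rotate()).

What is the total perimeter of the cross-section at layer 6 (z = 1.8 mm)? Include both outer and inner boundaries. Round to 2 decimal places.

At z = 1.8 mm: the cube is present — its section is the full 25×25.5 rectangle (perimeter 101.00 mm); the cylinder at (8.5, 6.5) is absent (z outside [5, 24]); the cylinder at (-3.5, -3.5) is not intersected at this z (z outside [2.5, 24]); Combining (union): only the 25×25.5 cube is present, so the union is just that shape — boundary = 101.00 mm; (rotated 30° about Z; rotation is an isometry so areas/perimeters/island counts are preserved). Overall, the cross-section is a single solid region. Total boundary length (outer) = 101.00 mm.

101.00 mm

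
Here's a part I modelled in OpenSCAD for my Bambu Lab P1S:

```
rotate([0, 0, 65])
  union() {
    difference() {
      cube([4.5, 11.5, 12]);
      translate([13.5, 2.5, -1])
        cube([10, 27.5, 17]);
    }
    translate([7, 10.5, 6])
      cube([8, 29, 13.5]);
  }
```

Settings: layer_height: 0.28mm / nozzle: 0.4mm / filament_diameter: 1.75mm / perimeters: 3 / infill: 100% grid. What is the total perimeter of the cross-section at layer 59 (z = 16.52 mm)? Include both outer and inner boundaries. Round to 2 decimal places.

At z = 16.52 mm: the cube does not reach this height (z outside [0, 12]); the cube at (13.5, 2.5) is absent (z outside [-1, 16]); Subtracting the remaining from the first: the first operand is absent here, so nothing remains; the cube at (7, 10.5) is present — its section is the full 8×29 rectangle (perimeter 74.00 mm); Combining (union): only the 8×29 cube at (7, 10.5) is present, so the union is just that shape — boundary = 74.00 mm; (rotated 65° about Z; rotation is an isometry so areas/perimeters/island counts are preserved). Overall, the cross-section is a single solid region. Total boundary length (outer) = 74.00 mm.

74.00 mm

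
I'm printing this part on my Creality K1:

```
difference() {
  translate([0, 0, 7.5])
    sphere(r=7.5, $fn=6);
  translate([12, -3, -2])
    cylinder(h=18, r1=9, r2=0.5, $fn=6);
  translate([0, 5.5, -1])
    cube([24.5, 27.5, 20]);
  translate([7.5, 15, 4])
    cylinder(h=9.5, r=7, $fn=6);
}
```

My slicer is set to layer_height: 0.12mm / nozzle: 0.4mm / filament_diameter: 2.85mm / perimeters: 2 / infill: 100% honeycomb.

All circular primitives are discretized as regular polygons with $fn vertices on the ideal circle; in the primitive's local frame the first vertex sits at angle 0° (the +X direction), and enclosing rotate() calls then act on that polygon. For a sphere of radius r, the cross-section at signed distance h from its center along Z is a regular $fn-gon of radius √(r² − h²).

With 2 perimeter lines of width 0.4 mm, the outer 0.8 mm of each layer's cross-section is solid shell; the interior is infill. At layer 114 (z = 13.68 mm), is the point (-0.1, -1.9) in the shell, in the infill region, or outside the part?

At z = 13.68 mm: the sphere: section is a regular 6-gon, circumradius = √(r²−h²) = √(7.5²−6.18²) = 4.249; the cone at (12, -3) (r1=9→r2=0.5) has section circumradius 1.596 here — a regular 6-gon; the 24.5×27.5 cube at (0, 5.5) contributes its full rectangle; the cylinder at (7.5, 15) is not intersected at this z (z outside [4, 13.5]); Subtracting the remaining from the first: starting from the r=7.5 sphere, the cone at (12, -3) misses the remaining region (no effect); the 24.5×27.5 cube at (0, 5.5) misses the remaining region (no effect) — 1 connected region. Overall, the cross-section is a single solid region. The nearest boundary edge runs (2.12, -3.68)→(-2.12, -3.68); distance from the point to it = 1.78 mm. The point is inside the cross-section and 1.78 mm from the nearest boundary — more than the 0.8 mm shell width (2 × 0.4), so it's in the infill interior.

infill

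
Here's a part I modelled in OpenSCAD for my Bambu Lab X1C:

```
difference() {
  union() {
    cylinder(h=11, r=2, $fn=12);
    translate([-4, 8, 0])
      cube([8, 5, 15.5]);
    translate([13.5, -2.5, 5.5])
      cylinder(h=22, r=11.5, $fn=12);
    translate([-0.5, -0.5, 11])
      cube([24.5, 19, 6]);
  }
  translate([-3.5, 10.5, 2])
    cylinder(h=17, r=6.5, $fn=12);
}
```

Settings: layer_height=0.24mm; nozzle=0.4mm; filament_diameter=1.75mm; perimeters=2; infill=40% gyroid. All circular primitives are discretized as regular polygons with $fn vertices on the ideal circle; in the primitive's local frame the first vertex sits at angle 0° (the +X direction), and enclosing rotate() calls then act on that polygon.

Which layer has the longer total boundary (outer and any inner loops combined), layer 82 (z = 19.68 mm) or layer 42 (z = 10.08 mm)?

layer 42 (z = 10.08 mm)

Layer 82 (z = 19.68): the cylinder does not reach this height (z outside [0, 11]); the cube at (-4, 8) does not reach this height (z outside [0, 15.5]); the r=11.5 cylinder at (13.5, -2.5) gives a regular 12-gon of circumradius 11.5 (constant along its height) (perimeter = 2·12·11.500·sin(180°/12) = 71.43 mm); the cube at (-0.5, -0.5) is not intersected at this z (z outside [11, 17]); Combining (union): only the r=11.5 cylinder at (13.5, -2.5) is present, so the union is just that shape — boundary = 71.43 mm; the cylinder at (-3.5, 10.5) is not intersected at this z (z outside [2, 19]); Subtracting the remaining from the first: none of the subtracted shapes is present at this height, so that combined region is unchanged — boundary = 71.43 mm. So its perimeter = 71.43 mm. Layer 42 (z = 10.08): the r=2 cylinder gives a regular 12-gon of circumradius 2 (constant along its height) (perimeter = 2·12·2.000·sin(180°/12) = 12.42 mm); the cube at (-4, 8) (footprint 8×5) is included at this height (perimeter 26.00 mm); the cylinder at (13.5, -2.5): section is a regular 12-gon, circumradius r=11.5 (perimeter = 2·12·11.500·sin(180°/12) = 71.43 mm); the cube at (-0.5, -0.5) is not intersected at this z (z outside [11, 17]); Taking the union: the 3 present regions are separate (no shared area or edge), so areas and boundary lengths simply add and each stays a separate island — boundary = 109.86 mm; the cylinder at (-3.5, 10.5): section is a regular 12-gon, circumradius r=6.5 (perimeter = 2·12·6.500·sin(180°/12) = 40.38 mm); After the difference (first − rest): starting from the result so far, the r=6.5 cylinder at (-3.5, 10.5) partially overlaps it — only the 33.33 mm² overlap (of its 126.75 mm²) is removed, clipping the outline — boundary = 97.37 mm. So its perimeter = 97.37 mm. Layer 42 is larger (97.37 vs 71.43 mm).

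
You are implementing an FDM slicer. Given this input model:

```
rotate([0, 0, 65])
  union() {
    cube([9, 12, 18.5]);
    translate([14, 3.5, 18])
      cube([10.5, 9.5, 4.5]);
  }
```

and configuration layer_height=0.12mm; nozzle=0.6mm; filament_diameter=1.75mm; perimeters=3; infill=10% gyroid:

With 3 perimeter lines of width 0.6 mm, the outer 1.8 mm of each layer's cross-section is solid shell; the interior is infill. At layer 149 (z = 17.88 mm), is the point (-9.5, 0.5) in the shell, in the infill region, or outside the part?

At z = 17.88 mm: the cube (footprint 9×12) is included at this height; the cube at (14, 3.5) is absent (z outside [18, 22.5]); Taking the union: only the 9×12 cube is present, so the union is just that shape — 1 connected region; (rotated 65° about Z; rotation is an isometry so areas/perimeters/island counts are preserved). Overall, the cross-section is a single solid region. Undo the 65° rotation: the query point maps to (-3.562, 8.821) in the un-rotated model frame. The nearest boundary edge runs (0.00, 12.00)→(0.00, 0.00); distance from the point to it = 3.56 mm. The point is not inside any of the regions above, so it lies outside the cross-section (3.56 mm from the nearest boundary).

outside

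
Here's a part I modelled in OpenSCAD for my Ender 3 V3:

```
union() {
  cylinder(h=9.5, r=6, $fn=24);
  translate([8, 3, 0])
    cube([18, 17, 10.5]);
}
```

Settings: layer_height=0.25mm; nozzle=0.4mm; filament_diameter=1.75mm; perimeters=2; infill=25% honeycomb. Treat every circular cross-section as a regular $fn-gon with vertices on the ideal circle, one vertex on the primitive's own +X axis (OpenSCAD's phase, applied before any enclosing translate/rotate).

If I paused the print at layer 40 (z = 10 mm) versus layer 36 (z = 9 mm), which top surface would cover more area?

layer 36 (z = 9 mm)

Layer 40 (z = 10): the cylinder is not intersected at this z (z outside [0, 9.5]); the cube at (8, 3) (footprint 18×17) is included at this height (area 306.00 mm²); Combining (union): only the 18×17 cube at (8, 3) is present, so the union is just that shape — area = 306.00 mm². So its area = 306.00 mm². Layer 36 (z = 9): the r=6 cylinder gives a regular 24-gon of circumradius 6 (constant along its height) (area = (24/2)·6.000²·sin(360°/24) = 111.81 mm²); the cube at (8, 3) (footprint 18×17) is included at this height (area 306.00 mm²); Merging all regions: the 2 present regions are separate (no shared area or edge), so areas and boundary lengths simply add and each stays a separate island — area = 417.81 mm². So its area = 417.81 mm². Layer 36 is larger (417.81 vs 306.00 mm²).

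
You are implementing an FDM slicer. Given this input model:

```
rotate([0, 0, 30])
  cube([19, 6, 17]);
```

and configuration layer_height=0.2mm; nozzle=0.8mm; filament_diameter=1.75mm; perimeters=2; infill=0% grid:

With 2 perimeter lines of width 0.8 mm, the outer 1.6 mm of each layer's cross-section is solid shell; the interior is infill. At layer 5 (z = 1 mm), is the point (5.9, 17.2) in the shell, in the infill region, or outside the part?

outside

At z = 1 mm: the cube is present — its section is the full 19×6 rectangle; (whole slice rotated 30° about Z — lengths, areas and connectivity unchanged). Overall, the cross-section is a single solid region. Undo the 30° rotation: the query point maps to (13.710, 11.946) in the un-rotated model frame. The nearest boundary edge runs (19.00, 6.00)→(0.00, 6.00); distance from the point to it = 5.95 mm. The point is not inside any of the regions above, so it lies outside the cross-section (5.95 mm from the nearest boundary).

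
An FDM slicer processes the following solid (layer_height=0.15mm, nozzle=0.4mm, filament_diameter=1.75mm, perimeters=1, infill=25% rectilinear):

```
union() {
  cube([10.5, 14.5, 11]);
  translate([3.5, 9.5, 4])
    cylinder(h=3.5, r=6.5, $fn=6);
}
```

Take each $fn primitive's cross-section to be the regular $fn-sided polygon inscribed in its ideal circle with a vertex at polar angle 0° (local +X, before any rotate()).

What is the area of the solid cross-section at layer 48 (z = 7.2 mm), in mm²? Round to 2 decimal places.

At z = 7.2 mm: the 10.5×14.5 cube contributes its full rectangle (area 152.25 mm²); the r=6.5 cylinder at (3.5, 9.5) gives a regular 6-gon of circumradius 6.5 (constant along its height) (area = (6/2)·6.500²·sin(360°/6) = 109.77 mm²); Combining (union): the regions partially overlap — summed areas 262.02 mm² minus the doubly-counted overlap 89.87 mm² gives 172.15 mm² — area = 172.15 mm². Overall, the cross-section is a single solid region. Net area = 172.15 mm².

172.15 mm²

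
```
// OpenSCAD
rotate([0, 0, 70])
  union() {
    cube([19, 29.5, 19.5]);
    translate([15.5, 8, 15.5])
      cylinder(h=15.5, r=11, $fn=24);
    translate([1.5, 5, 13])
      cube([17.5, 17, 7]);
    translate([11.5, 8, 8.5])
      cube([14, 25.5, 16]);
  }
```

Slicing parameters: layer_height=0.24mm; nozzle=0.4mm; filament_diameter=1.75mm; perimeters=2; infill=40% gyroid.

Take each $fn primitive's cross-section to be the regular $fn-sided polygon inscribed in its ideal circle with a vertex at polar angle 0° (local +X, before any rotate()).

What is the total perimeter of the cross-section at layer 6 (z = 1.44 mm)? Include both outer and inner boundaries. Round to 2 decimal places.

97.00 mm

At z = 1.44 mm: the 19×29.5 cube contributes its full rectangle (perimeter 97.00 mm); the cylinder at (15.5, 8) is not intersected at this z (z outside [15.5, 31]); the cube at (1.5, 5) does not reach this height (z outside [13, 20]); the cube at (11.5, 8) is not intersected at this z (z outside [8.5, 24.5]); Taking the union: only the 19×29.5 cube is present, so the union is just that shape — boundary = 97.00 mm; (whole slice rotated 70° about Z — lengths, areas and connectivity unchanged). Overall, the cross-section is a single solid region. Total boundary length (outer) = 97.00 mm.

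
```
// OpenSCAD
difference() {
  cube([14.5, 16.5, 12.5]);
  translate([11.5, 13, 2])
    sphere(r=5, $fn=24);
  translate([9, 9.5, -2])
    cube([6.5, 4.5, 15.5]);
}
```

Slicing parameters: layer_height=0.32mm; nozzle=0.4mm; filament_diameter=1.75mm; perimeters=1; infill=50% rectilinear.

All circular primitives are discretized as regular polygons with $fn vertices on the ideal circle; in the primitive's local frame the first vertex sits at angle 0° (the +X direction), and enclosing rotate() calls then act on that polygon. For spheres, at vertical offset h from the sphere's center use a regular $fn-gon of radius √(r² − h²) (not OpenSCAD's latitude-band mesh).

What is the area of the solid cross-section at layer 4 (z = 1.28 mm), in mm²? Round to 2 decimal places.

At z = 1.28 mm: the cube is present — its section is the full 14.5×16.5 rectangle (area 239.25 mm²); the r=5 sphere at (11.5, 13) slices to a regular 24-gon of circumradius 4.948 (√(r²−h²) with h=0.72 from center) (area = (24/2)·4.948²·sin(360°/24) = 76.04 mm²); the 6.5×4.5 cube at (9, 9.5) contributes its full rectangle (area 29.25 mm²); After the difference (first − rest): starting from the 14.5×16.5 cube (239.25 mm²), the r=5 sphere at (11.5, 13) partially overlaps it — only the 58.92 mm² overlap (of its 76.04 mm²) is removed, clipping the outline; the 6.5×4.5 cube at (9, 9.5) misses the remaining region (no effect) — area = 180.33 mm². Overall, the cross-section is a single solid region. Net area = 180.33 mm².

180.33 mm²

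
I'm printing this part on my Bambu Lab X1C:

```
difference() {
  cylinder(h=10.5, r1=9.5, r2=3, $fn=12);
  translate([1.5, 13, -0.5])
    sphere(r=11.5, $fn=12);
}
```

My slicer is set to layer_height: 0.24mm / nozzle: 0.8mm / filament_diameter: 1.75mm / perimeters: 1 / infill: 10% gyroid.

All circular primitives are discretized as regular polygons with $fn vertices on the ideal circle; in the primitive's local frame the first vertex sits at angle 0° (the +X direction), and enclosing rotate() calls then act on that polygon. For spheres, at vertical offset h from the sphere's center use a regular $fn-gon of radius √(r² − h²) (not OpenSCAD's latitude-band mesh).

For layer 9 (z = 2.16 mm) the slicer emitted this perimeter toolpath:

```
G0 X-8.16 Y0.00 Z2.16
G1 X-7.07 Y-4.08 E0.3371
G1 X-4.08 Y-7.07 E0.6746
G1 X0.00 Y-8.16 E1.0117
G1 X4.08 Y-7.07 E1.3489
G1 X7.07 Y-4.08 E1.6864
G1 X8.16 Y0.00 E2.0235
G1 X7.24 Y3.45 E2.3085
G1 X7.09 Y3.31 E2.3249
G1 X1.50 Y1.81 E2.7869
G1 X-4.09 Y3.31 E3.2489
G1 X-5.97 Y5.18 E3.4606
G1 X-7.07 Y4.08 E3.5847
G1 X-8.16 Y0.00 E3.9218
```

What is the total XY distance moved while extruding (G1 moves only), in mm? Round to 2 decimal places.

49.13 mm

Sum the Euclidean lengths of each G1 segment: total = 49.13 mm.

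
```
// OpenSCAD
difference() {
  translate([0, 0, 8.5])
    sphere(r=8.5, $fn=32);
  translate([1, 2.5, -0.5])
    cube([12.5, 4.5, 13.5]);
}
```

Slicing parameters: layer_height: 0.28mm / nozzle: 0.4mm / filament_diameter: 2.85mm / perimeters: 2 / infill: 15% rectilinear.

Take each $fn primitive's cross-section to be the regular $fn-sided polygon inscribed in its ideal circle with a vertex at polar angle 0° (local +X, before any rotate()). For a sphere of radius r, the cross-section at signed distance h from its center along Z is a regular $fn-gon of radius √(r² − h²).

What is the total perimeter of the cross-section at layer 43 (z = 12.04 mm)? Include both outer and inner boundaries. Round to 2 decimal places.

55.23 mm

At z = 12.04 mm: the r=8.5 sphere slices to a regular 32-gon of circumradius 7.728 (√(r²−h²) with h=3.54 from center) (perimeter = 2·32·7.728·sin(180°/32) = 48.48 mm); the cube at (1, 2.5) (footprint 12.5×4.5) is included at this height (perimeter 34.00 mm); After the difference (first − rest): starting from the r=8.5 sphere, the 12.5×4.5 cube at (1, 2.5) partially overlaps it — only the 21.67 mm² overlap (of its 56.25 mm²) is removed, clipping the outline — boundary = 55.23 mm. Overall, the cross-section is a single solid region. Total boundary length (outer) = 55.23 mm.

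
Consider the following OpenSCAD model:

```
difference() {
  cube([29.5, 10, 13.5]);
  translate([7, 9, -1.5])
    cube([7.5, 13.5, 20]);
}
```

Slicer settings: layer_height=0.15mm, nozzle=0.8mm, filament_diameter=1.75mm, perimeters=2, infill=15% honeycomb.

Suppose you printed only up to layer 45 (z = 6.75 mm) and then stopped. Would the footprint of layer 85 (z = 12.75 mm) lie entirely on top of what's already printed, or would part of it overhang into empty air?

entirely on top

Compare the two slices. At z = 6.75: the cube (footprint 29.5×10) is included at this height (area 295.00 mm²); the cube at (7, 9) (footprint 7.5×13.5) is included at this height (area 101.25 mm²); Subtracting the remaining from the first: starting from the 29.5×10 cube (295.00 mm²), the 7.5×13.5 cube at (7, 9) partially overlaps it — only the 7.50 mm² overlap (of its 101.25 mm²) is removed, clipping the outline — area = 287.50 mm². At z = 12.75: the cube (footprint 29.5×10) is included at this height (area 295.00 mm²); the 7.5×13.5 cube at (7, 9) contributes its full rectangle (area 101.25 mm²); After the difference (first − rest): starting from the 29.5×10 cube (295.00 mm²), the 7.5×13.5 cube at (7, 9) partially overlaps it — only the 7.50 mm² overlap (of its 101.25 mm²) is removed, clipping the outline — area = 287.50 mm². Checking containment: the cross-section at z = 12.75 is a subset of the cross-section at z = 6.75.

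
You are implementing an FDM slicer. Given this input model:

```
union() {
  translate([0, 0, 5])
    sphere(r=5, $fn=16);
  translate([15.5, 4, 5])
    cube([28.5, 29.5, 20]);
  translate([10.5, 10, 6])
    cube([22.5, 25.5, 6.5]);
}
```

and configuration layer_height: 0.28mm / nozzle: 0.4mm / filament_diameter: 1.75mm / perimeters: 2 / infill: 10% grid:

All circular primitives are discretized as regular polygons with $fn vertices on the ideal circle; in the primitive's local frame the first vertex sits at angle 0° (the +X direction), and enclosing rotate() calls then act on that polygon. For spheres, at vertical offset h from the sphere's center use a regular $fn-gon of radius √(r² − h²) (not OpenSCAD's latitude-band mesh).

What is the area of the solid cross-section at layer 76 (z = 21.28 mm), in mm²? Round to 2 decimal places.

840.75 mm²

At z = 21.28 mm: the sphere is absent (|z−center|=16.280 > r=5); the cube at (15.5, 4) (footprint 28.5×29.5) is included at this height (area 840.75 mm²); the cube at (10.5, 10) is absent (z outside [6, 12.5]); Combining (union): only the 28.5×29.5 cube at (15.5, 4) is present, so the union is just that shape — area = 840.75 mm². Overall, the cross-section is a single solid region. Net area = 840.75 mm².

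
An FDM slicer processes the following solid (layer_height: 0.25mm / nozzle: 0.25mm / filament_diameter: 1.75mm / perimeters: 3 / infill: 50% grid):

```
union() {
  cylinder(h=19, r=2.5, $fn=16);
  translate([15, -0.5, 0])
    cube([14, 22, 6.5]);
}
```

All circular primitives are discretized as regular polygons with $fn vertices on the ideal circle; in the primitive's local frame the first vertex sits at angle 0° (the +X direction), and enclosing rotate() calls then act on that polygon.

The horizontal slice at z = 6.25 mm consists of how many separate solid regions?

2

At z = 6.25 mm: the r=2.5 cylinder contributes a regular 16-gon of circumradius 2.5; the cube at (15, -0.5) is present — its section is the full 14×22 rectangle; Combining (union): the 2 present regions are separate (no shared area or edge), so areas and boundary lengths simply add and each stays a separate island — 2 connected regions. The result has 2 disconnected regions.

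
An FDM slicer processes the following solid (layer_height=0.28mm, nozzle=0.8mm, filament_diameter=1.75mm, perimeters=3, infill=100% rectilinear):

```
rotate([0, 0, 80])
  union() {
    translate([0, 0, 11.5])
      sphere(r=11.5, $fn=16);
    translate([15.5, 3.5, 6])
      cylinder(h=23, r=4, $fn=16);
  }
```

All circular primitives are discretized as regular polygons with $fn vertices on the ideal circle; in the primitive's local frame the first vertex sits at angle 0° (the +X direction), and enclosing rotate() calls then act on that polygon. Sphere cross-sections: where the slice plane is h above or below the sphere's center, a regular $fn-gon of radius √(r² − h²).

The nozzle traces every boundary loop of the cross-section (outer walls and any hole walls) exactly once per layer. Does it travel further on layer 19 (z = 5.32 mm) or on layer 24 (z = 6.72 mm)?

Layer 19 (z = 5.32): the r=11.5 sphere contributes a regular 16-gon of circumradius √(11.5²−6.18²) = 9.698 (perimeter = 2·16·9.698·sin(180°/16) = 60.55 mm); the cylinder at (15.5, 3.5) is absent (z outside [6, 29]); Combining (union): only the r=11.5 sphere is present, so the union is just that shape — boundary = 60.55 mm; (rotated 80° about Z; rotation is an isometry so areas/perimeters/island counts are preserved). So its perimeter = 60.55 mm. Layer 24 (z = 6.72): the sphere: section is a regular 16-gon, circumradius = √(r²−h²) = √(11.5²−4.78²) = 10.460 (perimeter = 2·16·10.460·sin(180°/16) = 65.30 mm); the r=4 cylinder at (15.5, 3.5) contributes a regular 16-gon of circumradius 4 (perimeter = 2·16·4.000·sin(180°/16) = 24.97 mm); Merging all regions: the 2 present regions are separate (no shared area or edge), so areas and boundary lengths simply add and each stays a separate island — boundary = 90.27 mm; (rotated 80° about Z; rotation is an isometry so areas/perimeters/island counts are preserved). So its perimeter = 90.27 mm. Layer 24 is larger (90.27 vs 60.55 mm).

layer 24 (z = 6.72 mm)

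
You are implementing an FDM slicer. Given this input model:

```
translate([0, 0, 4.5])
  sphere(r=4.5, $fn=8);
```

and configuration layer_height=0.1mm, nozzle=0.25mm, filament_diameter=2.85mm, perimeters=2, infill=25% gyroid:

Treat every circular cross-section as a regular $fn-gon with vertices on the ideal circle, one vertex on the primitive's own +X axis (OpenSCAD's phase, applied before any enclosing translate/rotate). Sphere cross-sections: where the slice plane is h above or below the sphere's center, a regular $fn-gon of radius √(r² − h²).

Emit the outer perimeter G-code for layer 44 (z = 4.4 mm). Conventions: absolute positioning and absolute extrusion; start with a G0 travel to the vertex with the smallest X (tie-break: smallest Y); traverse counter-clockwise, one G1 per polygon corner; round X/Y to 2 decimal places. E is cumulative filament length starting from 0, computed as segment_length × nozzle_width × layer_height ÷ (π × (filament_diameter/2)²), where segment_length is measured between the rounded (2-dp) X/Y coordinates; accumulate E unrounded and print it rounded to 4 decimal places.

At z = 4.4 mm: the r=4.5 sphere slices to a regular 8-gon of circumradius 4.499 (√(r²−h²) with h=0.1 from center). The outline is a single polygon with 8 vertices. Extrusion per mm of travel: 0.25 × 0.1 / (π × 1.425²) = 0.003919. Accumulating E over each segment gives final E = 0.1079.

G0 X-4.50 Y0.00 Z4.40
G1 X-3.18 Y-3.18 E0.0135
G1 X0.00 Y-4.50 E0.0270
G1 X3.18 Y-3.18 E0.0405
G1 X4.50 Y0.00 E0.0540
G1 X3.18 Y3.18 E0.0675
G1 X0.00 Y4.50 E0.0810
G1 X-3.18 Y3.18 E0.0945
G1 X-4.50 Y0.00 E0.1079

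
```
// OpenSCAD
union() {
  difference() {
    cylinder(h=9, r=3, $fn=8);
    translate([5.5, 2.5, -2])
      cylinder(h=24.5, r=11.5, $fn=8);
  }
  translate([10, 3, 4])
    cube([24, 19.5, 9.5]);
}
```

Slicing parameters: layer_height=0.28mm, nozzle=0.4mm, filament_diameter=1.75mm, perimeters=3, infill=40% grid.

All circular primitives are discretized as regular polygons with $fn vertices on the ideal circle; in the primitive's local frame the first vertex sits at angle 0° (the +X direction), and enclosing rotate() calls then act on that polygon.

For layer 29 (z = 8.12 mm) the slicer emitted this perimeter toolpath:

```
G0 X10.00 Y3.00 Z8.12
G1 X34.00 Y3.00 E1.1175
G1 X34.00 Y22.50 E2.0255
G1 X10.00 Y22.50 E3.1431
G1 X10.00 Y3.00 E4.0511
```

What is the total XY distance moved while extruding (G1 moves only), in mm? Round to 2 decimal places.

87.00 mm

Sum the Euclidean lengths of each G1 segment: total = 87.00 mm.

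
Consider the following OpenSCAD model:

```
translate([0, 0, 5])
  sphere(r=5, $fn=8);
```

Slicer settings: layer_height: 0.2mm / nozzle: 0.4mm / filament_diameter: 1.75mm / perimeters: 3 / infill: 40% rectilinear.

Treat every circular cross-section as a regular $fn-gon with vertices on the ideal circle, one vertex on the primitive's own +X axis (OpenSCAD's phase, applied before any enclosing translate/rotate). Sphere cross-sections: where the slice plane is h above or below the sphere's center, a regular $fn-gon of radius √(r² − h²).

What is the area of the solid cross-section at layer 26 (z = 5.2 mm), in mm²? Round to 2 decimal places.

At z = 5.2 mm: the r=5 sphere slices to a regular 8-gon of circumradius 4.996 (√(r²−h²) with h=0.2 from center) (area = (8/2)·4.996²·sin(360°/8) = 70.60 mm²). Overall, the cross-section is a single solid region. Net area = 70.60 mm².

70.60 mm²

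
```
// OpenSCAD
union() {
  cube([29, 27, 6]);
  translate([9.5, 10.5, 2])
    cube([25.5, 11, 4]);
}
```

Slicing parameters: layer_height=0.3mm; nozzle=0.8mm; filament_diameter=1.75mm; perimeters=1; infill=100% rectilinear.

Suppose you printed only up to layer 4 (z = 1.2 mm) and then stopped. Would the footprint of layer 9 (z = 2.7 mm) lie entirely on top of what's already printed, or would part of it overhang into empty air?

Compare the two slices. At z = 1.2: the 29×27 cube contributes its full rectangle (area 783.00 mm²); the cube at (9.5, 10.5) does not reach this height (z outside [2, 6]); Merging all regions: only the 29×27 cube is present, so the union is just that shape — area = 783.00 mm². At z = 2.7: the cube (footprint 29×27) is included at this height (area 783.00 mm²); the cube at (9.5, 10.5) is present — its section is the full 25.5×11 rectangle (area 280.50 mm²); Taking the union: the regions partially overlap — summed areas 1063.50 mm² minus the doubly-counted overlap 214.50 mm² gives 849.00 mm² — area = 849.00 mm². Checking containment: at z = 2.7 the cross-section extends beyond the z = 1.2 cross-section by about 66.00 mm².

part overhangs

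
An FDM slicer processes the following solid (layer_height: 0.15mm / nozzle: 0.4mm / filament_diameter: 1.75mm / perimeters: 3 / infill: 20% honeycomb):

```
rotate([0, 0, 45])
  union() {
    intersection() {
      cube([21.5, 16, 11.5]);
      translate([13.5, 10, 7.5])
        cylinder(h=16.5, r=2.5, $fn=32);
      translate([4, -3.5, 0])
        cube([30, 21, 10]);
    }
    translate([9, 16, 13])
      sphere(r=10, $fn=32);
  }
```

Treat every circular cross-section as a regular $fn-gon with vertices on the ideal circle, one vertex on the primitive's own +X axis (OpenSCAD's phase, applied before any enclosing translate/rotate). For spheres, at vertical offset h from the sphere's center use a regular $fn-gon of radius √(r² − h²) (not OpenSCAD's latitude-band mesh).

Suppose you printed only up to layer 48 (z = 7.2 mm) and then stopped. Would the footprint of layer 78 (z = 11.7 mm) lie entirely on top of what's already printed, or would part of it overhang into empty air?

Compare the two slices. At z = 7.2: the 21.5×16 cube contributes its full rectangle (area 344.00 mm²); the cylinder at (13.5, 10) does not reach this height (z outside [7.5, 24]); the 30×21 cube at (4, -3.5) contributes its full rectangle (area 630.00 mm²); Keeping only the common overlap: at least one operand is absent at this height, so nothing remains; the r=10 sphere at (9, 16) slices to a regular 32-gon of circumradius 8.146 (√(r²−h²) with h=5.8 from center) (area = (32/2)·8.146²·sin(360°/32) = 207.14 mm²); Taking the union: only the r=10 sphere at (9, 16) is present, so the union is just that shape — area = 207.14 mm²; (rotated 45° about Z; rotation is an isometry so areas/perimeters/island counts are preserved). At z = 11.7: the cube is absent (z outside [0, 11.5]); the r=2.5 cylinder at (13.5, 10) gives a regular 32-gon of circumradius 2.5 (constant along its height) (area = (32/2)·2.500²·sin(360°/32) = 19.51 mm²); the cube at (4, -3.5) does not reach this height (z outside [0, 10]); Taking the intersection: at least one operand is absent at this height, so nothing remains; the r=10 sphere at (9, 16) slices to a regular 32-gon of circumradius 9.915 (√(r²−h²) with h=1.3 from center) (area = (32/2)·9.915²·sin(360°/32) = 306.87 mm²); Taking the union: only the r=10 sphere at (9, 16) is present, so the union is just that shape — area = 306.87 mm²; (whole slice rotated 45° about Z — lengths, areas and connectivity unchanged). Checking containment: at z = 11.7 the cross-section extends beyond the z = 7.2 cross-section by about 99.73 mm².

part overhangs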